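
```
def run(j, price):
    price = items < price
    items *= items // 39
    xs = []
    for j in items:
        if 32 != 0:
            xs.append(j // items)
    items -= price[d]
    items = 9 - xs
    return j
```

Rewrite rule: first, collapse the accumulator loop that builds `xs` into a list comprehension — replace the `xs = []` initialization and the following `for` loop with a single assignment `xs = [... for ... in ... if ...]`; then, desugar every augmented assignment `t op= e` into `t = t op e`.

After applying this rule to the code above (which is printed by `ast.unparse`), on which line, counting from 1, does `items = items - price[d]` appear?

5

Transformed code:
def run(j, price):
    price = items < price
    items = items * (items // 39)
    xs = [j // items for j in items if 32 != 0]
    items = items - price[d]
    items = 9 - xs
    return j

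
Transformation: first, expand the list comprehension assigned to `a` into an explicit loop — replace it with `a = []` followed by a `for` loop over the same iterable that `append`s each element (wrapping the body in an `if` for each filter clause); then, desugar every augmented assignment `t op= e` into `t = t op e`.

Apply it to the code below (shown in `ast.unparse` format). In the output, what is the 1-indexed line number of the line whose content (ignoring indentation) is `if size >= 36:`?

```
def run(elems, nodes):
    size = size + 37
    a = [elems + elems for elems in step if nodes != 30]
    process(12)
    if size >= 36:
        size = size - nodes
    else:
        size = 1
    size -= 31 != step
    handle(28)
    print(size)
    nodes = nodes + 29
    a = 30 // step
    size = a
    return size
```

8

Transformed code:
def run(elems, nodes):
    size = size + 37
    a = []
    for elems in step:
        if nodes != 30:
            a.append(elems + elems)
    process(12)
    if size >= 36:
        size = size - nodes
    else:
        size = 1
    size = size - (31 != step)
    handle(28)
    print(size)
    nodes = nodes + 29
    a = 30 // step
    size = a
    return size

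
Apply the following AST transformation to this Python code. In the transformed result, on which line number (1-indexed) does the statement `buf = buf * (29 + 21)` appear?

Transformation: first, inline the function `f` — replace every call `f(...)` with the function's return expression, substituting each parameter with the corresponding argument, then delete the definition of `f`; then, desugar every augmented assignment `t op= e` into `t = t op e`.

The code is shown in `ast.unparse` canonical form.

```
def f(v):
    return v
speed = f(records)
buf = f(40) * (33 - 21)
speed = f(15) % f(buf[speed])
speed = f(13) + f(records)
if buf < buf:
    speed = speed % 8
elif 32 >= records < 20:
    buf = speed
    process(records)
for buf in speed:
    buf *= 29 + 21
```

11

Transformed code:
speed = records
buf = 40 * (33 - 21)
speed = 15 % buf[speed]
speed = 13 + records
if buf < buf:
    speed = speed % 8
elif 32 >= records < 20:
    buf = speed
    process(records)
for buf in speed:
    buf = buf * (29 + 21)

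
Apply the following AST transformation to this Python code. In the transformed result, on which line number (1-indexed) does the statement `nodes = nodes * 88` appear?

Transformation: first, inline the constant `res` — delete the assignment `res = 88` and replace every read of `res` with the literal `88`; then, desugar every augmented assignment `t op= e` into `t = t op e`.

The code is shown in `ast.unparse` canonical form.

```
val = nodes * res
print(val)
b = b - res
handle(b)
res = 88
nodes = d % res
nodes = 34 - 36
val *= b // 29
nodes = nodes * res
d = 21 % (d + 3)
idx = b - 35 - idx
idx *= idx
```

Transformed code:
val = nodes * 88
print(val)
b = b - 88
handle(b)
nodes = d % 88
nodes = 34 - 36
val = val * (b // 29)
nodes = nodes * 88
d = 21 % (d + 3)
idx = b - 35 - idx
idx = idx * idx

8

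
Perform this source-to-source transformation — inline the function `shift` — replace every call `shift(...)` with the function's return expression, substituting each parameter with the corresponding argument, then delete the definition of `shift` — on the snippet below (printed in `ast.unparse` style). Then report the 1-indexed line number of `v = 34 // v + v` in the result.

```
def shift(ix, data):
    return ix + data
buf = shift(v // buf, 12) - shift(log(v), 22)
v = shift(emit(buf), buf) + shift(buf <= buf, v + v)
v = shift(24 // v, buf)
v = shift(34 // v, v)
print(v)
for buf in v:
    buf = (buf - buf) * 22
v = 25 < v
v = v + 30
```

4

Transformed code:
buf = v // buf + 12 - (log(v) + 22)
v = emit(buf) + buf + ((buf <= buf) + (v + v))
v = 24 // v + buf
v = 34 // v + v
print(v)
for buf in v:
    buf = (buf - buf) * 22
v = 25 < v
v = v + 30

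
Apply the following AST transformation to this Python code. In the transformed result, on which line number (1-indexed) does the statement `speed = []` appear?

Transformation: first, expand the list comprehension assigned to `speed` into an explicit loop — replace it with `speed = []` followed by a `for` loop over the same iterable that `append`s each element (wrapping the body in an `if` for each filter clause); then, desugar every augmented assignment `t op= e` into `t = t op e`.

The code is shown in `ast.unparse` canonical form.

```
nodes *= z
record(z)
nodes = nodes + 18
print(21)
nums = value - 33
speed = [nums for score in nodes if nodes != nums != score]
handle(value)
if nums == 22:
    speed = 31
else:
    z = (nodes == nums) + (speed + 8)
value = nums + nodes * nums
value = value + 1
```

Transformed code:
nodes = nodes * z
record(z)
nodes = nodes + 18
print(21)
nums = value - 33
speed = []
for score in nodes:
    if nodes != nums != score:
        speed.append(nums)
handle(value)
if nums == 22:
    speed = 31
else:
    z = (nodes == nums) + (speed + 8)
value = nums + nodes * nums
value = value + 1

6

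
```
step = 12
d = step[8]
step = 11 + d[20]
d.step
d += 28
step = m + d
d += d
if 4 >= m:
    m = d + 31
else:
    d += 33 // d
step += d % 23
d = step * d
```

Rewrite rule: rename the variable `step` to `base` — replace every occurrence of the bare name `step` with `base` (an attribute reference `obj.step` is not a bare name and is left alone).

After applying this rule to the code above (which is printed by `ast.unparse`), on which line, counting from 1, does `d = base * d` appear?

13

Transformed code:
base = 12
d = base[8]
base = 11 + d[20]
d.step
d += 28
base = m + d
d += d
if 4 >= m:
    m = d + 31
else:
    d += 33 // d
base += d % 23
d = base * d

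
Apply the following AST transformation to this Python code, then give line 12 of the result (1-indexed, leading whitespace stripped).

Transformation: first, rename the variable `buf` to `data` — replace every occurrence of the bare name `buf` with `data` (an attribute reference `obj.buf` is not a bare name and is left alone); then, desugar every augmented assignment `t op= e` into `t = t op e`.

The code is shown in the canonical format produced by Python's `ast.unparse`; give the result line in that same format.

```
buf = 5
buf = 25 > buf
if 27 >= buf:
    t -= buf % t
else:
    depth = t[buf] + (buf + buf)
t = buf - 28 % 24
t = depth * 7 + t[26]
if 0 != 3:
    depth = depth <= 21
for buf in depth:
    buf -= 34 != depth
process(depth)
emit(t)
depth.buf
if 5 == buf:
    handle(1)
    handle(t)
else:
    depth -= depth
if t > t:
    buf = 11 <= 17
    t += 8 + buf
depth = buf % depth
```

Transformed code:
data = 5
data = 25 > data
if 27 >= data:
    t = t - data % t
else:
    depth = t[data] + (data + data)
t = data - 28 % 24
t = depth * 7 + t[26]
if 0 != 3:
    depth = depth <= 21
for data in depth:
    data = data - (34 != depth)
process(depth)
emit(t)
depth.buf
if 5 == data:
    handle(1)
    handle(t)
else:
    depth = depth - depth
if t > t:
    data = 11 <= 17
    t = t + (8 + data)
depth = data % depth

data = data - (34 != depth)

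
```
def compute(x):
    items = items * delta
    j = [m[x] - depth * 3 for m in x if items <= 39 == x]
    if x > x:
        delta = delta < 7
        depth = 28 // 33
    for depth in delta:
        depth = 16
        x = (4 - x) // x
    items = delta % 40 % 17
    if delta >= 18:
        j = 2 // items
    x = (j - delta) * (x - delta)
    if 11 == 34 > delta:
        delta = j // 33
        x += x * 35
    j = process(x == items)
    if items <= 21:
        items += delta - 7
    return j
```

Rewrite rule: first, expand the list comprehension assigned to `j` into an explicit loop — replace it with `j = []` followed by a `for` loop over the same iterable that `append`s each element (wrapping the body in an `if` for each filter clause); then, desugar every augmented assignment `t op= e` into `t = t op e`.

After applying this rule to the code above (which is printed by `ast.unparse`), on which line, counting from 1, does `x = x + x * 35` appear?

Transformed code:
def compute(x):
    items = items * delta
    j = []
    for m in x:
        if items <= 39 == x:
            j.append(m[x] - depth * 3)
    if x > x:
        delta = delta < 7
        depth = 28 // 33
    for depth in delta:
        depth = 16
        x = (4 - x) // x
    items = delta % 40 % 17
    if delta >= 18:
        j = 2 // items
    x = (j - delta) * (x - delta)
    if 11 == 34 > delta:
        delta = j // 33
        x = x + x * 35
    j = process(x == items)
    if items <= 21:
        items = items + (delta - 7)
    return j

19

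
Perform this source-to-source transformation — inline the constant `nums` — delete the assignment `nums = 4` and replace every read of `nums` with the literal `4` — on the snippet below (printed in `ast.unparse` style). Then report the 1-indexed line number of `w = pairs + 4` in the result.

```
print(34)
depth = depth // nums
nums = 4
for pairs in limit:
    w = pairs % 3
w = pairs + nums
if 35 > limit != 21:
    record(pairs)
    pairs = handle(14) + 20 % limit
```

5

Transformed code:
print(34)
depth = depth // 4
for pairs in limit:
    w = pairs % 3
w = pairs + 4
if 35 > limit != 21:
    record(pairs)
    pairs = handle(14) + 20 % limit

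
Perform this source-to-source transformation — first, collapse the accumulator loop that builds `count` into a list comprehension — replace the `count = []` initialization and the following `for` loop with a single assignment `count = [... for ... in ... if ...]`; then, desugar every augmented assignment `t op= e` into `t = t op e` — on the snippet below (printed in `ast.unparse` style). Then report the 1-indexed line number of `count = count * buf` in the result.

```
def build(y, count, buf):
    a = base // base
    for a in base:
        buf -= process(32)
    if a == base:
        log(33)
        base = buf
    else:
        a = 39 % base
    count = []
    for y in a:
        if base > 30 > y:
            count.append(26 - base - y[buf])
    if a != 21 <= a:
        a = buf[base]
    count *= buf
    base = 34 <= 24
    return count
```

13

Transformed code:
def build(y, count, buf):
    a = base // base
    for a in base:
        buf = buf - process(32)
    if a == base:
        log(33)
        base = buf
    else:
        a = 39 % base
    count = [26 - base - y[buf] for y in a if base > 30 > y]
    if a != 21 <= a:
        a = buf[base]
    count = count * buf
    base = 34 <= 24
    return count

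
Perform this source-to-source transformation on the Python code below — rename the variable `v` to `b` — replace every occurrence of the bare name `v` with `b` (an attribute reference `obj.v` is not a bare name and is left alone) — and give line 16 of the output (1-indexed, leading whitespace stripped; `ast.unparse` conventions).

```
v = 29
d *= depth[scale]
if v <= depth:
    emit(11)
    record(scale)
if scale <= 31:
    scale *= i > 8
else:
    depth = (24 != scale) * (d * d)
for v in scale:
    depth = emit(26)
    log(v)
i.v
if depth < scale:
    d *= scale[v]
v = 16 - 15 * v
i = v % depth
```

Transformed code:
b = 29
d *= depth[scale]
if b <= depth:
    emit(11)
    record(scale)
if scale <= 31:
    scale *= i > 8
else:
    depth = (24 != scale) * (d * d)
for b in scale:
    depth = emit(26)
    log(b)
i.v
if depth < scale:
    d *= scale[b]
b = 16 - 15 * b
i = b % depth

b = 16 - 15 * b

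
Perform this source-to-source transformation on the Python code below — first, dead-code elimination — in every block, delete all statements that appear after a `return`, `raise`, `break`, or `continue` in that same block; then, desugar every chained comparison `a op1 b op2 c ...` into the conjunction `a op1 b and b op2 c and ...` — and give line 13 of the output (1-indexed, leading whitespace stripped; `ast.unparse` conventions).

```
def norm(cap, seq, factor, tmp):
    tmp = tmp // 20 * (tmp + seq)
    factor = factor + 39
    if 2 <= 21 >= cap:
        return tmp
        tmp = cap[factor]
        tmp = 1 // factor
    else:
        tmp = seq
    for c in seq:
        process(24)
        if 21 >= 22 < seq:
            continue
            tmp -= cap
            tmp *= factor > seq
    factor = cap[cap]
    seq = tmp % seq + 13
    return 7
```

Transformed code:
def norm(cap, seq, factor, tmp):
    tmp = tmp // 20 * (tmp + seq)
    factor = factor + 39
    if 2 <= 21 and 21 >= cap:
        return tmp
    else:
        tmp = seq
    for c in seq:
        process(24)
        if 21 >= 22 and 22 < seq:
            continue
    factor = cap[cap]
    seq = tmp % seq + 13
    return 7

seq = tmp % seq + 13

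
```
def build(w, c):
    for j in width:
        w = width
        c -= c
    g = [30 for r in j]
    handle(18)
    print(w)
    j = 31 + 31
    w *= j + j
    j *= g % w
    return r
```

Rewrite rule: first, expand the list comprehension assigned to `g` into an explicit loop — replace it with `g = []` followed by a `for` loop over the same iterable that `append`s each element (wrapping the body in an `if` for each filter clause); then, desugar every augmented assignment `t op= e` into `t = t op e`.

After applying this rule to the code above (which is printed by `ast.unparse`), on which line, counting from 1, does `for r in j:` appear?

Transformed code:
def build(w, c):
    for j in width:
        w = width
        c = c - c
    g = []
    for r in j:
        g.append(30)
    handle(18)
    print(w)
    j = 31 + 31
    w = w * (j + j)
    j = j * (g % w)
    return r

6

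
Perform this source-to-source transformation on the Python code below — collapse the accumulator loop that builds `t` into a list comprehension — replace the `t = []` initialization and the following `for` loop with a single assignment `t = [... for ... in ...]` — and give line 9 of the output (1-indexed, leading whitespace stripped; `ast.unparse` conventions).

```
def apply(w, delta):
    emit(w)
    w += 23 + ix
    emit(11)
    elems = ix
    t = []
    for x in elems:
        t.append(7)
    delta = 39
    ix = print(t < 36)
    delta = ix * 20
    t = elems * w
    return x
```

Transformed code:
def apply(w, delta):
    emit(w)
    w += 23 + ix
    emit(11)
    elems = ix
    t = [7 for x in elems]
    delta = 39
    ix = print(t < 36)
    delta = ix * 20
    t = elems * w
    return x

delta = ix * 20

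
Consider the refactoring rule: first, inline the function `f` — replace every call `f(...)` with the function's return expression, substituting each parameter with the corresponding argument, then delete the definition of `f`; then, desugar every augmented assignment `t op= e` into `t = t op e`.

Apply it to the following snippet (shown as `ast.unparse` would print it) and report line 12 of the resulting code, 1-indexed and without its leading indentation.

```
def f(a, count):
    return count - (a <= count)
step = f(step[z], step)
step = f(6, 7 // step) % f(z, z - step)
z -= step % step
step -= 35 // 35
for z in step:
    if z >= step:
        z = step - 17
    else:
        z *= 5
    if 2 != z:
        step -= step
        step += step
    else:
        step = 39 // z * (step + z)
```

step = step + step

Transformed code:
step = step - (step[z] <= step)
step = (7 // step - (6 <= 7 // step)) % (z - step - (z <= z - step))
z = z - step % step
step = step - 35 // 35
for z in step:
    if z >= step:
        z = step - 17
    else:
        z = z * 5
    if 2 != z:
        step = step - step
        step = step + step
    else:
        step = 39 // z * (step + z)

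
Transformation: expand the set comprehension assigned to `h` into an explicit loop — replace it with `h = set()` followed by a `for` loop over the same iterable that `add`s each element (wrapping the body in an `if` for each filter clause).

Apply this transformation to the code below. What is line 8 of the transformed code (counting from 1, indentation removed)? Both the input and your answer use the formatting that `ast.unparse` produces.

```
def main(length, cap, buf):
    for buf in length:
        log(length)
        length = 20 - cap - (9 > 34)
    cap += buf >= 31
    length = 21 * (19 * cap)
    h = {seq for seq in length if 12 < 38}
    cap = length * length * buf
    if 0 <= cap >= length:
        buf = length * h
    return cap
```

Transformed code:
def main(length, cap, buf):
    for buf in length:
        log(length)
        length = 20 - cap - (9 > 34)
    cap += buf >= 31
    length = 21 * (19 * cap)
    h = set()
    for seq in length:
        if 12 < 38:
            h.add(seq)
    cap = length * length * buf
    if 0 <= cap >= length:
        buf = length * h
    return cap

for seq in length:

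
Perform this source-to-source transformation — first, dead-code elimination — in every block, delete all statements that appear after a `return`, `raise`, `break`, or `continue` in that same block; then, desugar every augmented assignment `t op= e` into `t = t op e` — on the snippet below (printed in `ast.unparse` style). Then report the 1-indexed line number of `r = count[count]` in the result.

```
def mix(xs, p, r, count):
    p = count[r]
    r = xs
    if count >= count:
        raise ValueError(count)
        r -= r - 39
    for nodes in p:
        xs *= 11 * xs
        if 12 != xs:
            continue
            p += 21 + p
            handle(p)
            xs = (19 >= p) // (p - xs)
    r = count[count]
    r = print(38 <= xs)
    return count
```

10

Transformed code:
def mix(xs, p, r, count):
    p = count[r]
    r = xs
    if count >= count:
        raise ValueError(count)
    for nodes in p:
        xs = xs * (11 * xs)
        if 12 != xs:
            continue
    r = count[count]
    r = print(38 <= xs)
    return count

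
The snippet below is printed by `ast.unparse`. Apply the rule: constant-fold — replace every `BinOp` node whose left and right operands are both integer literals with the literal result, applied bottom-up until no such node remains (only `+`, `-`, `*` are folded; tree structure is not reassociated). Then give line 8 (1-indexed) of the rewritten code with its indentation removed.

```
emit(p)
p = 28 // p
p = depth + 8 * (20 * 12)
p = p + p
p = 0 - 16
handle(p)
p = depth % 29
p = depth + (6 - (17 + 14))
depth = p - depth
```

Transformed code:
emit(p)
p = 28 // p
p = depth + 1920
p = p + p
p = -16
handle(p)
p = depth % 29
p = depth + -25
depth = p - depth

p = depth + -25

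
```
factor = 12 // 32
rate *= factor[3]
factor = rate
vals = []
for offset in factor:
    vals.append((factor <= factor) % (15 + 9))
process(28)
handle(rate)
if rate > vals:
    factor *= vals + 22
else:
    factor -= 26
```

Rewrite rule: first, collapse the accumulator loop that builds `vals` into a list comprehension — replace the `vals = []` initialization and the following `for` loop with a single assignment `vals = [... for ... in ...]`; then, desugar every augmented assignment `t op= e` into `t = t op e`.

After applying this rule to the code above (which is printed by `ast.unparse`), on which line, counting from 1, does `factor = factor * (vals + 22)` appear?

8

Transformed code:
factor = 12 // 32
rate = rate * factor[3]
factor = rate
vals = [(factor <= factor) % (15 + 9) for offset in factor]
process(28)
handle(rate)
if rate > vals:
    factor = factor * (vals + 22)
else:
    factor = factor - 26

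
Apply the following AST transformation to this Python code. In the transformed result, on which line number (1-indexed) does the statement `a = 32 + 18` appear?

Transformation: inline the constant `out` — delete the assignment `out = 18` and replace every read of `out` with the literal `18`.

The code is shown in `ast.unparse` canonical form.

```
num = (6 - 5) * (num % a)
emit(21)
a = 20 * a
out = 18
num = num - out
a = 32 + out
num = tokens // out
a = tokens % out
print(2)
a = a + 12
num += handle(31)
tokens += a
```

Transformed code:
num = (6 - 5) * (num % a)
emit(21)
a = 20 * a
num = num - 18
a = 32 + 18
num = tokens // 18
a = tokens % 18
print(2)
a = a + 12
num += handle(31)
tokens += a

5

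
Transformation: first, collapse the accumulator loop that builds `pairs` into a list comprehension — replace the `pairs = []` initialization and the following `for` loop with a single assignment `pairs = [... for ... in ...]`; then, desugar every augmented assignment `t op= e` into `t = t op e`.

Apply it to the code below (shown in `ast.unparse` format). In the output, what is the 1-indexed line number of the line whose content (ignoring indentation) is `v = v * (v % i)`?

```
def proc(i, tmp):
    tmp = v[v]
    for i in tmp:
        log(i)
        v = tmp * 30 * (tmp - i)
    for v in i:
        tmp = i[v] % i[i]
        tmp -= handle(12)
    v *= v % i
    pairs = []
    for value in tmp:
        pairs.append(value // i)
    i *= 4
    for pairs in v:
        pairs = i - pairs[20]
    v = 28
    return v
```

Transformed code:
def proc(i, tmp):
    tmp = v[v]
    for i in tmp:
        log(i)
        v = tmp * 30 * (tmp - i)
    for v in i:
        tmp = i[v] % i[i]
        tmp = tmp - handle(12)
    v = v * (v % i)
    pairs = [value // i for value in tmp]
    i = i * 4
    for pairs in v:
        pairs = i - pairs[20]
    v = 28
    return v

9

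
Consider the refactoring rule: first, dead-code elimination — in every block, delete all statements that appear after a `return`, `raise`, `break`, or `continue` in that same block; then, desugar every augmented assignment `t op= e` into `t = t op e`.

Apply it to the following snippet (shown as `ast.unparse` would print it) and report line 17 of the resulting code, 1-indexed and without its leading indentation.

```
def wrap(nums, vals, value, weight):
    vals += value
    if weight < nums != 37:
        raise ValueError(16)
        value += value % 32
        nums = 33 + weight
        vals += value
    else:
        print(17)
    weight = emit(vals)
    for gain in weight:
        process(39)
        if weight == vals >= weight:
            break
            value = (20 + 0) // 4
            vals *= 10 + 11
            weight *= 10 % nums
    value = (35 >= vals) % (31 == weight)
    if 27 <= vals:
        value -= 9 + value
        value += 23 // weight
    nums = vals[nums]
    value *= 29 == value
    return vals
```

value = value * (29 == value)

Transformed code:
def wrap(nums, vals, value, weight):
    vals = vals + value
    if weight < nums != 37:
        raise ValueError(16)
    else:
        print(17)
    weight = emit(vals)
    for gain in weight:
        process(39)
        if weight == vals >= weight:
            break
    value = (35 >= vals) % (31 == weight)
    if 27 <= vals:
        value = value - (9 + value)
        value = value + 23 // weight
    nums = vals[nums]
    value = value * (29 == value)
    return vals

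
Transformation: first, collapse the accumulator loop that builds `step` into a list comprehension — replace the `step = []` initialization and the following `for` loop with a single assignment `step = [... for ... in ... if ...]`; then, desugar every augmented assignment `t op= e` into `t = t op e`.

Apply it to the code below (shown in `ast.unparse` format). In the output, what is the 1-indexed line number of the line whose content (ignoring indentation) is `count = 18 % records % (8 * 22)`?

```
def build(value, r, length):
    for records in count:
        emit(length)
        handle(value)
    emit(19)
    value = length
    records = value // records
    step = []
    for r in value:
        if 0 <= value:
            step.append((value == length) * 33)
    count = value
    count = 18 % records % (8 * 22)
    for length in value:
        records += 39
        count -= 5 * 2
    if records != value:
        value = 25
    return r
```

10

Transformed code:
def build(value, r, length):
    for records in count:
        emit(length)
        handle(value)
    emit(19)
    value = length
    records = value // records
    step = [(value == length) * 33 for r in value if 0 <= value]
    count = value
    count = 18 % records % (8 * 22)
    for length in value:
        records = records + 39
        count = count - 5 * 2
    if records != value:
        value = 25
    return r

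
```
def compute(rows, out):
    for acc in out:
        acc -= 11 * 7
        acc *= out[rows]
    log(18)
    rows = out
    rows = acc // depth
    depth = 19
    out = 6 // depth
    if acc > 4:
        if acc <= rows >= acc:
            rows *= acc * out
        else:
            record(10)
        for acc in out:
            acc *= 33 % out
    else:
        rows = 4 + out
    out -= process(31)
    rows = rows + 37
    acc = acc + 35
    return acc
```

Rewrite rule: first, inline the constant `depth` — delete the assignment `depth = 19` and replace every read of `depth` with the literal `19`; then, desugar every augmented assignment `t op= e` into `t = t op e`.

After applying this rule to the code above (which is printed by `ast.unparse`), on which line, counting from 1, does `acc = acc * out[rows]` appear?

4

Transformed code:
def compute(rows, out):
    for acc in out:
        acc = acc - 11 * 7
        acc = acc * out[rows]
    log(18)
    rows = out
    rows = acc // 19
    out = 6 // 19
    if acc > 4:
        if acc <= rows >= acc:
            rows = rows * (acc * out)
        else:
            record(10)
        for acc in out:
            acc = acc * (33 % out)
    else:
        rows = 4 + out
    out = out - process(31)
    rows = rows + 37
    acc = acc + 35
    return acc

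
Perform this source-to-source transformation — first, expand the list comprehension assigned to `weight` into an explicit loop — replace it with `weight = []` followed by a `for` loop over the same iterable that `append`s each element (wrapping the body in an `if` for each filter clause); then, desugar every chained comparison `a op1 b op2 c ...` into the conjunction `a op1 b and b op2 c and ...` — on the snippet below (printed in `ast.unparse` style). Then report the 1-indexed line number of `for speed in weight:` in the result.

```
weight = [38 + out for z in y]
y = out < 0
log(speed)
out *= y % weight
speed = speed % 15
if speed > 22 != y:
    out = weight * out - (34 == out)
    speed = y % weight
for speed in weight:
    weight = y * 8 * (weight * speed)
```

Transformed code:
weight = []
for z in y:
    weight.append(38 + out)
y = out < 0
log(speed)
out *= y % weight
speed = speed % 15
if speed > 22 and 22 != y:
    out = weight * out - (34 == out)
    speed = y % weight
for speed in weight:
    weight = y * 8 * (weight * speed)

11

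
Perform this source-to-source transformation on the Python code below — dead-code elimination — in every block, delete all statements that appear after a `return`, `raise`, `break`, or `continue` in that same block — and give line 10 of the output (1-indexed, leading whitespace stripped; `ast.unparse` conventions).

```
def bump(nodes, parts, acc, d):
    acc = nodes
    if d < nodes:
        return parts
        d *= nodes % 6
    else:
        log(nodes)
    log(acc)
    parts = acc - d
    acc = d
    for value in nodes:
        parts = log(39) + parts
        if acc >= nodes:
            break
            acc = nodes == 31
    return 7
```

for value in nodes:

Transformed code:
def bump(nodes, parts, acc, d):
    acc = nodes
    if d < nodes:
        return parts
    else:
        log(nodes)
    log(acc)
    parts = acc - d
    acc = d
    for value in nodes:
        parts = log(39) + parts
        if acc >= nodes:
            break
    return 7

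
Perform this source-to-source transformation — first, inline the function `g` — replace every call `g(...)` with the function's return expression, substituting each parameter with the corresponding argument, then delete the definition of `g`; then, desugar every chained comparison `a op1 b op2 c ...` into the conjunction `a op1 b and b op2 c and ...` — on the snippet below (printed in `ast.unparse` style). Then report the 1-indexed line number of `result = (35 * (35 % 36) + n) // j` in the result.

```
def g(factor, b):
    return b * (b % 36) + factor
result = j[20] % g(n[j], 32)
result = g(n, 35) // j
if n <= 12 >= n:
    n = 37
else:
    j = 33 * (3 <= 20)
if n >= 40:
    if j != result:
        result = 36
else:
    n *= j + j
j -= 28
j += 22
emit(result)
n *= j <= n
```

Transformed code:
result = j[20] % (32 * (32 % 36) + n[j])
result = (35 * (35 % 36) + n) // j
if n <= 12 and 12 >= n:
    n = 37
else:
    j = 33 * (3 <= 20)
if n >= 40:
    if j != result:
        result = 36
else:
    n *= j + j
j -= 28
j += 22
emit(result)
n *= j <= n

2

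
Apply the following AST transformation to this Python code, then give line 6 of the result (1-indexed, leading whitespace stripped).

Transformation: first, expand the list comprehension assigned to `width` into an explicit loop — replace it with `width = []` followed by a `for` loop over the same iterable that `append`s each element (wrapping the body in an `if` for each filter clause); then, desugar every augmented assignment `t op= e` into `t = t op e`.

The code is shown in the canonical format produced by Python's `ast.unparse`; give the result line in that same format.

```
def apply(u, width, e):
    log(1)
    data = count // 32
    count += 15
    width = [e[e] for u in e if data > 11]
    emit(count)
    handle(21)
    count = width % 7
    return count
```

Transformed code:
def apply(u, width, e):
    log(1)
    data = count // 32
    count = count + 15
    width = []
    for u in e:
        if data > 11:
            width.append(e[e])
    emit(count)
    handle(21)
    count = width % 7
    return count

for u in e:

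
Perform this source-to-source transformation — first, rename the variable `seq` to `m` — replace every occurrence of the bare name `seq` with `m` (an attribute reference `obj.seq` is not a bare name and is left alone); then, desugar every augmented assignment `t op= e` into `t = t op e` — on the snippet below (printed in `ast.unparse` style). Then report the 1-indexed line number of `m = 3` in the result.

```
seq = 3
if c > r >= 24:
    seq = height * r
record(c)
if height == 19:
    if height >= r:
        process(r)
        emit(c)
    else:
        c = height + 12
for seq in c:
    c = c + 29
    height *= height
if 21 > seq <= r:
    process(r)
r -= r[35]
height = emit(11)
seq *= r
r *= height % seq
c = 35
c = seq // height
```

1

Transformed code:
m = 3
if c > r >= 24:
    m = height * r
record(c)
if height == 19:
    if height >= r:
        process(r)
        emit(c)
    else:
        c = height + 12
for m in c:
    c = c + 29
    height = height * height
if 21 > m <= r:
    process(r)
r = r - r[35]
height = emit(11)
m = m * r
r = r * (height % m)
c = 35
c = m // height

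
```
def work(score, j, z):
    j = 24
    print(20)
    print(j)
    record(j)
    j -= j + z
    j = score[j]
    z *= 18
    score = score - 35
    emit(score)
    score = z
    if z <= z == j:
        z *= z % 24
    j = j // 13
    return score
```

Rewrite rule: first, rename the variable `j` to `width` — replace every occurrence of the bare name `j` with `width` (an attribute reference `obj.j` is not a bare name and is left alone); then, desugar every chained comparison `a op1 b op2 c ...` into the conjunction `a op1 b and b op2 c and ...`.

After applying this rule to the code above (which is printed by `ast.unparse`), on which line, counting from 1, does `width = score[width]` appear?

7

Transformed code:
def work(score, width, z):
    width = 24
    print(20)
    print(width)
    record(width)
    width -= width + z
    width = score[width]
    z *= 18
    score = score - 35
    emit(score)
    score = z
    if z <= z and z == width:
        z *= z % 24
    width = width // 13
    return score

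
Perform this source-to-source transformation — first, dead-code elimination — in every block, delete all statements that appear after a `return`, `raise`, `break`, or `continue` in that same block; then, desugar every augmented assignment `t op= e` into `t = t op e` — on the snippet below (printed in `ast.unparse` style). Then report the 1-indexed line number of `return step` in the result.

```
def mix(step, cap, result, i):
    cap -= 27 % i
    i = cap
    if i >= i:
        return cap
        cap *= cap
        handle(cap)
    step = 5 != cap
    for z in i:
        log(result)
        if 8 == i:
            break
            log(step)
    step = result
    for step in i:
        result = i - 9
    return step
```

14

Transformed code:
def mix(step, cap, result, i):
    cap = cap - 27 % i
    i = cap
    if i >= i:
        return cap
    step = 5 != cap
    for z in i:
        log(result)
        if 8 == i:
            break
    step = result
    for step in i:
        result = i - 9
    return step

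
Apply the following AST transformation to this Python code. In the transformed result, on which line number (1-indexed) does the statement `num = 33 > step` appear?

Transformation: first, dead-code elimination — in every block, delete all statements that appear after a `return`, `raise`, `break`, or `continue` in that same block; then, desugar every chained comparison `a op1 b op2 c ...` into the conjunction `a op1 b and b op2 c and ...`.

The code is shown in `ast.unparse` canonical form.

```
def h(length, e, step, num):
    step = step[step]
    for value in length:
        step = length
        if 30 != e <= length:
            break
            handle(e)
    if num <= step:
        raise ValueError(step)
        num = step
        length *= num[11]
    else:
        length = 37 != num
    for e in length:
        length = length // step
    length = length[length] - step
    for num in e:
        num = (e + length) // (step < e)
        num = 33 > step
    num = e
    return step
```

Transformed code:
def h(length, e, step, num):
    step = step[step]
    for value in length:
        step = length
        if 30 != e and e <= length:
            break
    if num <= step:
        raise ValueError(step)
    else:
        length = 37 != num
    for e in length:
        length = length // step
    length = length[length] - step
    for num in e:
        num = (e + length) // (step < e)
        num = 33 > step
    num = e
    return step

16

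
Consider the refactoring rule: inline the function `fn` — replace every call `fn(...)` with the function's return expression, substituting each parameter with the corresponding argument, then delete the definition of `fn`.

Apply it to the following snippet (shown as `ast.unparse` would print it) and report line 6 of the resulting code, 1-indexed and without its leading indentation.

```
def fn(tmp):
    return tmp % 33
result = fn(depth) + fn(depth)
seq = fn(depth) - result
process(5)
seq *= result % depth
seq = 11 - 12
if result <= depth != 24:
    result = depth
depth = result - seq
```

Transformed code:
result = depth % 33 + depth % 33
seq = depth % 33 - result
process(5)
seq *= result % depth
seq = 11 - 12
if result <= depth != 24:
    result = depth
depth = result - seq

if result <= depth != 24:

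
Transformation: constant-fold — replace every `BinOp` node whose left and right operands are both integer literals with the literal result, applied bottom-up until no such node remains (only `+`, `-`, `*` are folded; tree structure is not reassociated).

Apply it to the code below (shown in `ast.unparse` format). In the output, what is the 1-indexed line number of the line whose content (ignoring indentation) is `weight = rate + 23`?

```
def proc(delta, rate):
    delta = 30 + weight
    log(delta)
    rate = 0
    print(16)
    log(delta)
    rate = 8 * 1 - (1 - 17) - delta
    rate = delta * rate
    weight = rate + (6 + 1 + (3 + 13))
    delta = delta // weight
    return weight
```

Transformed code:
def proc(delta, rate):
    delta = 30 + weight
    log(delta)
    rate = 0
    print(16)
    log(delta)
    rate = 24 - delta
    rate = delta * rate
    weight = rate + 23
    delta = delta // weight
    return weight

9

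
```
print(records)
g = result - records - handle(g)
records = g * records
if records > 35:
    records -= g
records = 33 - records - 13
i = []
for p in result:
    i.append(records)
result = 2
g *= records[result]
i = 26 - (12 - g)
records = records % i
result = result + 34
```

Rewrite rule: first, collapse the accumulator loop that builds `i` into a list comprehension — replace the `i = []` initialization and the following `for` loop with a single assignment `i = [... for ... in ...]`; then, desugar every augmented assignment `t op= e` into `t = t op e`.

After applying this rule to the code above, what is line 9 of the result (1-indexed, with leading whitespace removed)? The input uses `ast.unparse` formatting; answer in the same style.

Transformed code:
print(records)
g = result - records - handle(g)
records = g * records
if records > 35:
    records = records - g
records = 33 - records - 13
i = [records for p in result]
result = 2
g = g * records[result]
i = 26 - (12 - g)
records = records % i
result = result + 34

g = g * records[result]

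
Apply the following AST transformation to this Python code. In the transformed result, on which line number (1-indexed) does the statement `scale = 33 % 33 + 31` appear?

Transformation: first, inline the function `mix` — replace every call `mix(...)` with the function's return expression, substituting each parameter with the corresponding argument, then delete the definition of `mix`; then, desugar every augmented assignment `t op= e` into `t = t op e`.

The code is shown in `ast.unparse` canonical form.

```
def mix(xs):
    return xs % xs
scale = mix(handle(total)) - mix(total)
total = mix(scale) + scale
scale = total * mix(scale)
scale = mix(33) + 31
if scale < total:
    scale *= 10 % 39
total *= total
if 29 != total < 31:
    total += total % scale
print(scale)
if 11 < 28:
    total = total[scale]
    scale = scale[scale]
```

Transformed code:
scale = handle(total) % handle(total) - total % total
total = scale % scale + scale
scale = total * (scale % scale)
scale = 33 % 33 + 31
if scale < total:
    scale = scale * (10 % 39)
total = total * total
if 29 != total < 31:
    total = total + total % scale
print(scale)
if 11 < 28:
    total = total[scale]
    scale = scale[scale]

4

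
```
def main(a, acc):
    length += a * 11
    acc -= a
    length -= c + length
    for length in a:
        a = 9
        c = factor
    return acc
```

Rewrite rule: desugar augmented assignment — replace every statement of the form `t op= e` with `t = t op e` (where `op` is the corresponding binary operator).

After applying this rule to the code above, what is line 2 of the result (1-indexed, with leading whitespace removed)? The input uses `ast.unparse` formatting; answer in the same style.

Transformed code:
def main(a, acc):
    length = length + a * 11
    acc = acc - a
    length = length - (c + length)
    for length in a:
        a = 9
        c = factor
    return acc

length = length + a * 11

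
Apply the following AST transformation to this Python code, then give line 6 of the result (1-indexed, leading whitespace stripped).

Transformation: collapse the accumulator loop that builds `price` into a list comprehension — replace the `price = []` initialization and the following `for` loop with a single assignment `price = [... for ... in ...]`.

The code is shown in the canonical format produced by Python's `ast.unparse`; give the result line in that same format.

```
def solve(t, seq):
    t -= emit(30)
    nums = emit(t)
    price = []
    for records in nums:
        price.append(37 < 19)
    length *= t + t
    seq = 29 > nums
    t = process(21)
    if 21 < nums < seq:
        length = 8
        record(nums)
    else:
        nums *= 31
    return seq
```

seq = 29 > nums

Transformed code:
def solve(t, seq):
    t -= emit(30)
    nums = emit(t)
    price = [37 < 19 for records in nums]
    length *= t + t
    seq = 29 > nums
    t = process(21)
    if 21 < nums < seq:
        length = 8
        record(nums)
    else:
        nums *= 31
    return seq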